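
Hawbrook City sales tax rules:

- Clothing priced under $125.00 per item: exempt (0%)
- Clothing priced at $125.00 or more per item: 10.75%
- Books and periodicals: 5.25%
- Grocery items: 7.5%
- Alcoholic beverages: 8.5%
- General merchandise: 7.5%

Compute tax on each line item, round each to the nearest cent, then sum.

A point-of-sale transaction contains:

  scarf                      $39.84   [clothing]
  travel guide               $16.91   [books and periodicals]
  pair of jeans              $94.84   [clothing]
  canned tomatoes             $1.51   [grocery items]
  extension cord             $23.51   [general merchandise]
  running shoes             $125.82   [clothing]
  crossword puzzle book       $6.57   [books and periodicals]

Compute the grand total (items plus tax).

Scarf $39.84: clothing, under $125.00 → 0% → $0.00
Travel guide $16.91: books and periodicals → 5.25% → $0.89
Pair of jeans $94.84: clothing, under $125.00 → 0% → $0.00
Canned tomatoes $1.51: grocery items → 7.5% → $0.11
Extension cord $23.51: general merchandise → 7.5% → $1.76
Running shoes $125.82: clothing, $125.00 or more → 10.75% → $13.53
Crossword puzzle book $6.57: books and periodicals → 5.25% → $0.34
Subtotal = $309.00; tax = $16.63; total due = $325.63

$325.63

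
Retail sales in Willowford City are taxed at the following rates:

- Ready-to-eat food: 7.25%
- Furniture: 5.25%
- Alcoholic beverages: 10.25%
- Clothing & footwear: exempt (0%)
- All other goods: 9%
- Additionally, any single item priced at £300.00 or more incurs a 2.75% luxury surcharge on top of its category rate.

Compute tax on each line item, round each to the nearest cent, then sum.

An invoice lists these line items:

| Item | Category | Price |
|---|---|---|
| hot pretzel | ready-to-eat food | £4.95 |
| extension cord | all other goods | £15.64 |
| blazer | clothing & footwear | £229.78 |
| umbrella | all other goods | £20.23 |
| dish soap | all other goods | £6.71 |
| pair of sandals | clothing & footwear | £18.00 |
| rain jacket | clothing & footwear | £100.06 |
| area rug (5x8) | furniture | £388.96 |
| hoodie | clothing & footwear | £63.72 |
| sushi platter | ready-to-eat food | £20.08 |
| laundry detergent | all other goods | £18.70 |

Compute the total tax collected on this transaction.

Hot pretzel £4.95: ready-to-eat food → 7.25% → £0.36
Extension cord £15.64: all other goods → 9% → £1.41
Blazer £229.78: clothing & footwear → 0% → £0.00
Umbrella £20.23: all other goods → 9% → £1.82
Dish soap £6.71: all other goods → 9% → £0.60
Pair of sandals £18.00: clothing & footwear → 0% → £0.00
Rain jacket £100.06: clothing & footwear → 0% → £0.00
Area rug (5x8) £388.96: furniture → 5.25% + 2.75% surcharge = 8% → £31.12
Hoodie £63.72: clothing & footwear → 0% → £0.00
Sushi platter £20.08: ready-to-eat food → 7.25% → £1.46
Laundry detergent £18.70: all other goods → 9% → £1.68
Total tax = £0.36 + £1.41 + £1.82 + £0.60 + £31.12 + £1.46 + £1.68 = £38.45

£38.45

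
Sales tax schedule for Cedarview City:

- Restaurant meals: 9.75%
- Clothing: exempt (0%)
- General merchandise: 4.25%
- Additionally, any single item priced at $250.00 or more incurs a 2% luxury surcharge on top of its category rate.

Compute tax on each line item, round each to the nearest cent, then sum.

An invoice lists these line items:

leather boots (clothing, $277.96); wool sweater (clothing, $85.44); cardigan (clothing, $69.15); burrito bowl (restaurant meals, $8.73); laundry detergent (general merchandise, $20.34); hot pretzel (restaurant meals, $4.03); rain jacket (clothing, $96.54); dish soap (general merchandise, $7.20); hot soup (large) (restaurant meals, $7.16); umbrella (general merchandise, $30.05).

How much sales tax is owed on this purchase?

$9.95

Leather boots $277.96: clothing → 0% + 2% surcharge = 2% → $5.56
Wool sweater $85.44: clothing → 0% → $0.00
Cardigan $69.15: clothing → 0% → $0.00
Burrito bowl $8.73: restaurant meals → 9.75% → $0.85
Laundry detergent $20.34: general merchandise → 4.25% → $0.86
Hot pretzel $4.03: restaurant meals → 9.75% → $0.39
Rain jacket $96.54: clothing → 0% → $0.00
Dish soap $7.20: general merchandise → 4.25% → $0.31
Hot soup (large) $7.16: restaurant meals → 9.75% → $0.70
Umbrella $30.05: general merchandise → 4.25% → $1.28
Total tax = $5.56 + $0.85 + $0.86 + $0.39 + $0.31 + $0.70 + $1.28 = $9.95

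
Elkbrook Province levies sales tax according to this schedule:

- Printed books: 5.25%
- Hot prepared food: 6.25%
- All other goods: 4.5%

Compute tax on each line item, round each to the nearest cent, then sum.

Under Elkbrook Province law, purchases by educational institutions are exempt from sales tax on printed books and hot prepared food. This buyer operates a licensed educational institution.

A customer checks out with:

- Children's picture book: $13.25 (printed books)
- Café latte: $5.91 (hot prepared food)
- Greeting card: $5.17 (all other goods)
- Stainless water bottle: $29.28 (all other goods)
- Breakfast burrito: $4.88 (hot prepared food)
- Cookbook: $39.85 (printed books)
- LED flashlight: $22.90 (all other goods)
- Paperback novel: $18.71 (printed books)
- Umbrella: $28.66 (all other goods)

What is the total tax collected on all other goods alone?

Greeting card $5.17: all other goods → 4.5% → $0.23
Stainless water bottle $29.28: all other goods → 4.5% → $1.32
LED flashlight $22.90: all other goods → 4.5% → $1.03
Umbrella $28.66: all other goods → 4.5% → $1.29
Tax on all other goods = $0.23 + $1.32 + $1.03 + $1.29 = $3.87

$3.87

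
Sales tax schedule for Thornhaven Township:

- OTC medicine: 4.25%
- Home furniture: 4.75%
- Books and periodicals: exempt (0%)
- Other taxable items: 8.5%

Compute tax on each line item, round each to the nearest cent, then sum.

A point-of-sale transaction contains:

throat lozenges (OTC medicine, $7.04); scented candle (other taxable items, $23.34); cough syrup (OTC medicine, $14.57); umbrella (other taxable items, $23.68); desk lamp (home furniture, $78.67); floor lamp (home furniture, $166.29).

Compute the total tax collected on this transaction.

Throat lozenges $7.04: OTC medicine → 4.25% → $0.30
Scented candle $23.34: other taxable items → 8.5% → $1.98
Cough syrup $14.57: OTC medicine → 4.25% → $0.62
Umbrella $23.68: other taxable items → 8.5% → $2.01
Desk lamp $78.67: home furniture → 4.75% → $3.74
Floor lamp $166.29: home furniture → 4.75% → $7.90
Total tax = $0.30 + $1.98 + $0.62 + $2.01 + $3.74 + $7.90 = $16.55

$16.55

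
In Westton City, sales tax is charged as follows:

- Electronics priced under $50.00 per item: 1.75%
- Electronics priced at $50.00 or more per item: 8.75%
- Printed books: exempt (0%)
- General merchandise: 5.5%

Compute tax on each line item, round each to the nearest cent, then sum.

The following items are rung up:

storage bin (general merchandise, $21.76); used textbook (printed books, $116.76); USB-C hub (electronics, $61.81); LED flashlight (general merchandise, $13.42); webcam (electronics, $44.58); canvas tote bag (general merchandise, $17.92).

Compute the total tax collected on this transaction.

$9.12

Storage bin $21.76: general merchandise → 5.5% → $1.20
Used textbook $116.76: printed books → 0% → $0.00
USB-C hub $61.81: electronics, $50.00 or more → 8.75% → $5.41
LED flashlight $13.42: general merchandise → 5.5% → $0.74
Webcam $44.58: electronics, under $50.00 → 1.75% → $0.78
Canvas tote bag $17.92: general merchandise → 5.5% → $0.99
Total tax = $1.20 + $5.41 + $0.74 + $0.78 + $0.99 = $9.12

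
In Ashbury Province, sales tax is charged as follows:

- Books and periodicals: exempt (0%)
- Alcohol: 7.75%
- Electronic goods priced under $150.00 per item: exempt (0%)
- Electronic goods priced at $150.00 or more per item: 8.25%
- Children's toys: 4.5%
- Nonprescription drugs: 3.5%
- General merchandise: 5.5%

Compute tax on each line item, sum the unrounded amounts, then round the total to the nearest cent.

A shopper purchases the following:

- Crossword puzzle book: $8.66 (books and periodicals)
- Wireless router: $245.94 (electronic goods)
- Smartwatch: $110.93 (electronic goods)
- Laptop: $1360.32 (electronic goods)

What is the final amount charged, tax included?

Crossword puzzle book $8.66: books and periodicals → 0% → $0.00
Wireless router $245.94: electronic goods, $150.00 or more → 8.25% → $20.29005
Smartwatch $110.93: electronic goods, under $150.00 → 0% → $0.00
Laptop $1360.32: electronic goods, $150.00 or more → 8.25% → $112.2264
Subtotal = $1725.85; unrounded tax = $132.51645 → $132.52; total due = $1858.37

$1858.37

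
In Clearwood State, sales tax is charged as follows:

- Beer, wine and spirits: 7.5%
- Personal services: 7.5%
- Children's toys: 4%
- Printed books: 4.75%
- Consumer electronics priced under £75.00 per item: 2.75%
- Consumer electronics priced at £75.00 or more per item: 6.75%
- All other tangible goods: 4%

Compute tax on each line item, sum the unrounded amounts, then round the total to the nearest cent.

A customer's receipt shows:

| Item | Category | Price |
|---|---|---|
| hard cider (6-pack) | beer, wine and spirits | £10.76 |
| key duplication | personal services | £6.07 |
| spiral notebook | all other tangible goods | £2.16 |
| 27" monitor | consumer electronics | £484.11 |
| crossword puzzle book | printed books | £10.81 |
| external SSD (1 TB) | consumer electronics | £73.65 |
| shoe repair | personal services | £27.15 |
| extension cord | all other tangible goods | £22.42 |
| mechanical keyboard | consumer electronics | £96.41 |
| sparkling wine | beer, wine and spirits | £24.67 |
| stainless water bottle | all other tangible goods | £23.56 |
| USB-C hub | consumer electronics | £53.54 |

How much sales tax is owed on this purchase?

£50.27

Hard cider (6-pack) £10.76: beer, wine and spirits → 7.5% → £0.807
Key duplication £6.07: personal services → 7.5% → £0.45525
Spiral notebook £2.16: all other tangible goods → 4% → £0.0864
27" monitor £484.11: consumer electronics, £75.00 or more → 6.75% → £32.677425
Crossword puzzle book £10.81: printed books → 4.75% → £0.513475
External SSD (1 TB) £73.65: consumer electronics, under £75.00 → 2.75% → £2.025375
Shoe repair £27.15: personal services → 7.5% → £2.03625
Extension cord £22.42: all other tangible goods → 4% → £0.8968
Mechanical keyboard £96.41: consumer electronics, £75.00 or more → 6.75% → £6.507675
Sparkling wine £24.67: beer, wine and spirits → 7.5% → £1.85025
Stainless water bottle £23.56: all other tangible goods → 4% → £0.9424
USB-C hub £53.54: consumer electronics, under £75.00 → 2.75% → £1.47235
Unrounded tax sum = £50.27065 → £50.27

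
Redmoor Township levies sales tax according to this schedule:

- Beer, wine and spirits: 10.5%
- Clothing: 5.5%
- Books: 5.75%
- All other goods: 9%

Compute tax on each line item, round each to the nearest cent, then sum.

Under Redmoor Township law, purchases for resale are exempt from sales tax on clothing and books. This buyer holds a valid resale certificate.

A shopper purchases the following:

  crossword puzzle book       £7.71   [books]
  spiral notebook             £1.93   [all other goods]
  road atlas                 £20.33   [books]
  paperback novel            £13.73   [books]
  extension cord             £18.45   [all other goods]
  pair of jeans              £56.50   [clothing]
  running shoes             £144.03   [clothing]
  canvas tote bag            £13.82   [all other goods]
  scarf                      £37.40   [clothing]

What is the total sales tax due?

£3.07

Crossword puzzle book £7.71: books, buyer-exempt → 0% → £0.00
Spiral notebook £1.93: all other goods → 9% → £0.17
Road atlas £20.33: books, buyer-exempt → 0% → £0.00
Paperback novel £13.73: books, buyer-exempt → 0% → £0.00
Extension cord £18.45: all other goods → 9% → £1.66
Pair of jeans £56.50: clothing, buyer-exempt → 0% → £0.00
Running shoes £144.03: clothing, buyer-exempt → 0% → £0.00
Canvas tote bag £13.82: all other goods → 9% → £1.24
Scarf £37.40: clothing, buyer-exempt → 0% → £0.00
Total tax = £0.17 + £1.66 + £1.24 = £3.07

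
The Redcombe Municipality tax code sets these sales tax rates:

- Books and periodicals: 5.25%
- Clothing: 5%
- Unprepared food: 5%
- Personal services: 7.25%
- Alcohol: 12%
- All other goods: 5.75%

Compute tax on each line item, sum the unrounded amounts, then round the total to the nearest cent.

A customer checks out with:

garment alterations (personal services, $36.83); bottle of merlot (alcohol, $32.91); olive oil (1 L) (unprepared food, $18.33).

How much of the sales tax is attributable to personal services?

$2.67

Garment alterations $36.83: personal services → 7.25% → $2.670175
Tax on personal services: unrounded sum = $2.670175 → $2.67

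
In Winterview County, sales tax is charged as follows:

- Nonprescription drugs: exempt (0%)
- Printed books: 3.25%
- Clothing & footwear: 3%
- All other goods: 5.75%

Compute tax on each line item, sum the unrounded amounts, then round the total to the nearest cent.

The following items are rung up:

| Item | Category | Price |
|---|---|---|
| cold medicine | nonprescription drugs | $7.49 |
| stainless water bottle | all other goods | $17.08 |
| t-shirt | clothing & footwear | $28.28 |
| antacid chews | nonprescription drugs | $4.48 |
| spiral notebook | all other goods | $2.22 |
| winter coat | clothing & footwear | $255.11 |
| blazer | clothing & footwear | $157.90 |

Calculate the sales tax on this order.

Cold medicine $7.49: nonprescription drugs → 0% → $0.00
Stainless water bottle $17.08: all other goods → 5.75% → $0.9821
T-shirt $28.28: clothing & footwear → 3% → $0.8484
Antacid chews $4.48: nonprescription drugs → 0% → $0.00
Spiral notebook $2.22: all other goods → 5.75% → $0.12765
Winter coat $255.11: clothing & footwear → 3% → $7.6533
Blazer $157.90: clothing & footwear → 3% → $4.737
Unrounded tax sum = $14.34845 → $14.35

$14.35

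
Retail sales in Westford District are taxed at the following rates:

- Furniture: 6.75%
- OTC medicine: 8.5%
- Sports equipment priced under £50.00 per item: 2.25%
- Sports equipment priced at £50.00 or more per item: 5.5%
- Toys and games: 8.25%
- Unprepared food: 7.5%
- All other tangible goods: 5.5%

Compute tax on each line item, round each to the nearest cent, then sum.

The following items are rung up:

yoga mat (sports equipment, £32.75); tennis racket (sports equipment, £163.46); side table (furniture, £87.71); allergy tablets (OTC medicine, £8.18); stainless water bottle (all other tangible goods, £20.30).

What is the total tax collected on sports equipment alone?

£9.73

Yoga mat £32.75: sports equipment, under £50.00 → 2.25% → £0.74
Tennis racket £163.46: sports equipment, £50.00 or more → 5.5% → £8.99
Tax on sports equipment = £0.74 + £8.99 = £9.73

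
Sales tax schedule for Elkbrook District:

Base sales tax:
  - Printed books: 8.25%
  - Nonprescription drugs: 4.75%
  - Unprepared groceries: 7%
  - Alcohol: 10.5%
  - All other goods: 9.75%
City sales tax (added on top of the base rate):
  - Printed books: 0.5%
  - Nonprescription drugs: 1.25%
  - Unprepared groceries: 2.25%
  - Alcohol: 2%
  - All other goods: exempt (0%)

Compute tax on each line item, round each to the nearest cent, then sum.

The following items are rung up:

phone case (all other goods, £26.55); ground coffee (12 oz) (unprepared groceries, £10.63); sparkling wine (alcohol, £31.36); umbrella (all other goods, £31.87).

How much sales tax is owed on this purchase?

£10.60

Phone case £26.55: all other goods → 9.75% + 0% city = 9.75% → £2.59
Ground coffee (12 oz) £10.63: unprepared groceries → 7% + 2.25% city = 9.25% → £0.98
Sparkling wine £31.36: alcohol → 10.5% + 2% city = 12.5% → £3.92
Umbrella £31.87: all other goods → 9.75% + 0% city = 9.75% → £3.11
Total tax = £2.59 + £0.98 + £3.92 + £3.11 = £10.60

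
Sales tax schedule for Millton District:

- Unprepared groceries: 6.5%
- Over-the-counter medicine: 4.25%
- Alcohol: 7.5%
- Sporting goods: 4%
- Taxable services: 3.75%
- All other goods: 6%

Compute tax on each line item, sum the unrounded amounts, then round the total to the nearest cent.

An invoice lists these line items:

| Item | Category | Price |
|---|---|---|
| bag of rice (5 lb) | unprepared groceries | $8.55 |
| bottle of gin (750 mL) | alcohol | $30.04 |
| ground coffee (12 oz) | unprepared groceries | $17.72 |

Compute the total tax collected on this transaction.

Bag of rice (5 lb) $8.55: unprepared groceries → 6.5% → $0.55575
Bottle of gin (750 mL) $30.04: alcohol → 7.5% → $2.253
Ground coffee (12 oz) $17.72: unprepared groceries → 6.5% → $1.1518
Unrounded tax sum = $3.96055 → $3.96

$3.96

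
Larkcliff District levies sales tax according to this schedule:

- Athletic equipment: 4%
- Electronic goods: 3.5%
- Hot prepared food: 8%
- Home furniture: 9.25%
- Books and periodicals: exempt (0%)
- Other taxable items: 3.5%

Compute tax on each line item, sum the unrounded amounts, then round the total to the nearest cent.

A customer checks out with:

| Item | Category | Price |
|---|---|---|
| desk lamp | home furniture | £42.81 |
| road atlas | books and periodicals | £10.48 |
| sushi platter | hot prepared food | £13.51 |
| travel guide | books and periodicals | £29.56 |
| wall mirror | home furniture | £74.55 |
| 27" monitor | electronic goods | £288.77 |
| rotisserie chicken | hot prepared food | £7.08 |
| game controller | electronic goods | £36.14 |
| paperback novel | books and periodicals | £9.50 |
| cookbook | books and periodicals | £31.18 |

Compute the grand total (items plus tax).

Desk lamp £42.81: home furniture → 9.25% → £3.959925
Road atlas £10.48: books and periodicals → 0% → £0.00
Sushi platter £13.51: hot prepared food → 8% → £1.0808
Travel guide £29.56: books and periodicals → 0% → £0.00
Wall mirror £74.55: home furniture → 9.25% → £6.895875
27" monitor £288.77: electronic goods → 3.5% → £10.10695
Rotisserie chicken £7.08: hot prepared food → 8% → £0.5664
Game controller £36.14: electronic goods → 3.5% → £1.2649
Paperback novel £9.50: books and periodicals → 0% → £0.00
Cookbook £31.18: books and periodicals → 0% → £0.00
Subtotal = £543.58; unrounded tax = £23.87485 → £23.87; total due = £567.45

£567.45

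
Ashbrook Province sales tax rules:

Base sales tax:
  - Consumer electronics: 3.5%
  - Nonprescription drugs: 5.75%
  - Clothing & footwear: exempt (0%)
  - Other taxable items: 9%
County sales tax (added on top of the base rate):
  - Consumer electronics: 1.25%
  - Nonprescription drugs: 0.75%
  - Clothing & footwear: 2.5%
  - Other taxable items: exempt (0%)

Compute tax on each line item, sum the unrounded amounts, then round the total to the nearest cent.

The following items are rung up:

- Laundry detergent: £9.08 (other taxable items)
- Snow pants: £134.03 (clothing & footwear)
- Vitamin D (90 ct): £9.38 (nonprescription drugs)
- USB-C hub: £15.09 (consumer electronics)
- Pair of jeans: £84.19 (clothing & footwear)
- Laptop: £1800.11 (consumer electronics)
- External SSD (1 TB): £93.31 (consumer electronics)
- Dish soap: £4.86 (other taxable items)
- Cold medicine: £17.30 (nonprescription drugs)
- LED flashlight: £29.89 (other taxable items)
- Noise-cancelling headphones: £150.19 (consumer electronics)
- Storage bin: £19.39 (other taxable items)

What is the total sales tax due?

£110.67

Laundry detergent £9.08: other taxable items → 9% + 0% county = 9% → £0.8172
Snow pants £134.03: clothing & footwear → 0% + 2.5% county = 2.5% → £3.35075
Vitamin D (90 ct) £9.38: nonprescription drugs → 5.75% + 0.75% county = 6.5% → £0.6097
USB-C hub £15.09: consumer electronics → 3.5% + 1.25% county = 4.75% → £0.716775
Pair of jeans £84.19: clothing & footwear → 0% + 2.5% county = 2.5% → £2.10475
Laptop £1800.11: consumer electronics → 3.5% + 1.25% county = 4.75% → £85.505225
External SSD (1 TB) £93.31: consumer electronics → 3.5% + 1.25% county = 4.75% → £4.432225
Dish soap £4.86: other taxable items → 9% + 0% county = 9% → £0.4374
Cold medicine £17.30: nonprescription drugs → 5.75% + 0.75% county = 6.5% → £1.1245
LED flashlight £29.89: other taxable items → 9% + 0% county = 9% → £2.6901
Noise-cancelling headphones £150.19: consumer electronics → 3.5% + 1.25% county = 4.75% → £7.134025
Storage bin £19.39: other taxable items → 9% + 0% county = 9% → £1.7451
Unrounded tax sum = £110.66775 → £110.67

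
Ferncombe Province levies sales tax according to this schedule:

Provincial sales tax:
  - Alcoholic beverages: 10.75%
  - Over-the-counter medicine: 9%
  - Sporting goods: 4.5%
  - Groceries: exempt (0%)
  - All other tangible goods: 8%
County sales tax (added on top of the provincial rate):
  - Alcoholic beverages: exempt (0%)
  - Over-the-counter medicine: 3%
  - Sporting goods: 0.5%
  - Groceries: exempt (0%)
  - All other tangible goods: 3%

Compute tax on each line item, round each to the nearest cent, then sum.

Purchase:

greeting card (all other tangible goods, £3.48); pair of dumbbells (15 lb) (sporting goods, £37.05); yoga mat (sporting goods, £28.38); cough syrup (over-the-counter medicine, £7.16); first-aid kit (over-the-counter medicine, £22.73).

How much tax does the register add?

£7.24

Greeting card £3.48: all other tangible goods → 8% + 3% county = 11% → £0.38
Pair of dumbbells (15 lb) £37.05: sporting goods → 4.5% + 0.5% county = 5% → £1.85
Yoga mat £28.38: sporting goods → 4.5% + 0.5% county = 5% → £1.42
Cough syrup £7.16: over-the-counter medicine → 9% + 3% county = 12% → £0.86
First-aid kit £22.73: over-the-counter medicine → 9% + 3% county = 12% → £2.73
Total tax = £0.38 + £1.85 + £1.42 + £0.86 + £2.73 = £7.24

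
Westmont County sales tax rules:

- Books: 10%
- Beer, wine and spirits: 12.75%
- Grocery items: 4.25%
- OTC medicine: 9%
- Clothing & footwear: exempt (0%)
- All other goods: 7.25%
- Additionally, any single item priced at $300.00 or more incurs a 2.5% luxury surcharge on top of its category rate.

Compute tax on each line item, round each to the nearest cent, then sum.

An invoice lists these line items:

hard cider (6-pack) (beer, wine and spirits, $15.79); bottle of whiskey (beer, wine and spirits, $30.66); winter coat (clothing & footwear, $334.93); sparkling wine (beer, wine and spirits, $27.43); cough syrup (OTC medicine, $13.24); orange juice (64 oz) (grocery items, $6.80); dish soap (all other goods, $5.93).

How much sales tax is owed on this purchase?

Hard cider (6-pack) $15.79: beer, wine and spirits → 12.75% → $2.01
Bottle of whiskey $30.66: beer, wine and spirits → 12.75% → $3.91
Winter coat $334.93: clothing & footwear → 0% + 2.5% surcharge = 2.5% → $8.37
Sparkling wine $27.43: beer, wine and spirits → 12.75% → $3.50
Cough syrup $13.24: OTC medicine → 9% → $1.19
Orange juice (64 oz) $6.80: grocery items → 4.25% → $0.29
Dish soap $5.93: all other goods → 7.25% → $0.43
Total tax = $2.01 + $3.91 + $8.37 + $3.50 + $1.19 + $0.29 + $0.43 = $19.70

$19.70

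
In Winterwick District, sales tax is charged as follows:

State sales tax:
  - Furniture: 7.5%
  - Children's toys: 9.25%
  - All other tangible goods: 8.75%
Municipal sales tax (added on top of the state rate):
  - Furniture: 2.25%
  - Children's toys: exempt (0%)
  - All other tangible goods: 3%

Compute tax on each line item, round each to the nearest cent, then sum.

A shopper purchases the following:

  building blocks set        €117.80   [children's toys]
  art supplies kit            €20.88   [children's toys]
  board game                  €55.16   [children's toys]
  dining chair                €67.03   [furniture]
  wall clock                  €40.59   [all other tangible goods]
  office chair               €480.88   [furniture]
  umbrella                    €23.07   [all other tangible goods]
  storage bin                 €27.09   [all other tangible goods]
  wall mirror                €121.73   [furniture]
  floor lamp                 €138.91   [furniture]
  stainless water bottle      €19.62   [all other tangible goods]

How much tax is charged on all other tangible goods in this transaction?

€12.97

Wall clock €40.59: all other tangible goods → 8.75% + 3% municipal = 11.75% → €4.77
Umbrella €23.07: all other tangible goods → 8.75% + 3% municipal = 11.75% → €2.71
Storage bin €27.09: all other tangible goods → 8.75% + 3% municipal = 11.75% → €3.18
Stainless water bottle €19.62: all other tangible goods → 8.75% + 3% municipal = 11.75% → €2.31
Tax on all other tangible goods = €4.77 + €2.71 + €3.18 + €2.31 = €12.97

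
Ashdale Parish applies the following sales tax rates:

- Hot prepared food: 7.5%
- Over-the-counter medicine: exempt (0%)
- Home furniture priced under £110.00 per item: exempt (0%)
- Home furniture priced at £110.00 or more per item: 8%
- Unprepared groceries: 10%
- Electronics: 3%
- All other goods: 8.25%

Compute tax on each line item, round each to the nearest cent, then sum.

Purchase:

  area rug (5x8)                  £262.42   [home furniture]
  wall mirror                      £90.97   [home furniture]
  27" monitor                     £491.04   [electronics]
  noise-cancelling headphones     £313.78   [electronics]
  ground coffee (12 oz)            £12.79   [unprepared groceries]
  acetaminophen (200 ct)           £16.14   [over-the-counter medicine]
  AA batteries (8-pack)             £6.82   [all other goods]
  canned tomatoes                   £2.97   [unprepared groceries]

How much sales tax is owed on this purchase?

£47.27

Area rug (5x8) £262.42: home furniture, £110.00 or more → 8% → £20.99
Wall mirror £90.97: home furniture, under £110.00 → 0% → £0.00
27" monitor £491.04: electronics → 3% → £14.73
Noise-cancelling headphones £313.78: electronics → 3% → £9.41
Ground coffee (12 oz) £12.79: unprepared groceries → 10% → £1.28
Acetaminophen (200 ct) £16.14: over-the-counter medicine → 0% → £0.00
AA batteries (8-pack) £6.82: all other goods → 8.25% → £0.56
Canned tomatoes £2.97: unprepared groceries → 10% → £0.30
Total tax = £20.99 + £14.73 + £9.41 + £1.28 + £0.56 + £0.30 = £47.27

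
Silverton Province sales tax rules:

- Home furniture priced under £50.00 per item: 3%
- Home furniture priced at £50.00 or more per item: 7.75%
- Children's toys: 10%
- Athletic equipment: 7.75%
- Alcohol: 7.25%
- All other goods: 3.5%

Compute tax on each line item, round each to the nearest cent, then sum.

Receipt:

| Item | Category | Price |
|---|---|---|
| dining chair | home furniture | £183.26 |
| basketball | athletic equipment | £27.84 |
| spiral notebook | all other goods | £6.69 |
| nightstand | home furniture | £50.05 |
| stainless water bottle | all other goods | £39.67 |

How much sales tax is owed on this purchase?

Dining chair £183.26: home furniture, £50.00 or more → 7.75% → £14.20
Basketball £27.84: athletic equipment → 7.75% → £2.16
Spiral notebook £6.69: all other goods → 3.5% → £0.23
Nightstand £50.05: home furniture, £50.00 or more → 7.75% → £3.88
Stainless water bottle £39.67: all other goods → 3.5% → £1.39
Total tax = £14.20 + £2.16 + £0.23 + £3.88 + £1.39 = £21.86

£21.86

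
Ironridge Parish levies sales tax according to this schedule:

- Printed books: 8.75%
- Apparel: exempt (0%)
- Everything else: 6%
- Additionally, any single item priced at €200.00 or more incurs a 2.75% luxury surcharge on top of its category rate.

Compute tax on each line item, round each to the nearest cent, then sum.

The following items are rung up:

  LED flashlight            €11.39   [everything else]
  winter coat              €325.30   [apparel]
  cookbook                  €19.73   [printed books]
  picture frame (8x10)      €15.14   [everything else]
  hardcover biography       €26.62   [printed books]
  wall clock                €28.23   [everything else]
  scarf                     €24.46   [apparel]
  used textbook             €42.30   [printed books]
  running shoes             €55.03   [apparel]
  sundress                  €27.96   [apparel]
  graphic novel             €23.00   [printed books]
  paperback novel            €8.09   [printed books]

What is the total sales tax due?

LED flashlight €11.39: everything else → 6% → €0.68
Winter coat €325.30: apparel → 0% + 2.75% surcharge = 2.75% → €8.95
Cookbook €19.73: printed books → 8.75% → €1.73
Picture frame (8x10) €15.14: everything else → 6% → €0.91
Hardcover biography €26.62: printed books → 8.75% → €2.33
Wall clock €28.23: everything else → 6% → €1.69
Scarf €24.46: apparel → 0% → €0.00
Used textbook €42.30: printed books → 8.75% → €3.70
Running shoes €55.03: apparel → 0% → €0.00
Sundress €27.96: apparel → 0% → €0.00
Graphic novel €23.00: printed books → 8.75% → €2.01
Paperback novel €8.09: printed books → 8.75% → €0.71
Total tax = €0.68 + €8.95 + €1.73 + €0.91 + €2.33 + €1.69 + €3.70 + €2.01 + €0.71 = €22.71

€22.71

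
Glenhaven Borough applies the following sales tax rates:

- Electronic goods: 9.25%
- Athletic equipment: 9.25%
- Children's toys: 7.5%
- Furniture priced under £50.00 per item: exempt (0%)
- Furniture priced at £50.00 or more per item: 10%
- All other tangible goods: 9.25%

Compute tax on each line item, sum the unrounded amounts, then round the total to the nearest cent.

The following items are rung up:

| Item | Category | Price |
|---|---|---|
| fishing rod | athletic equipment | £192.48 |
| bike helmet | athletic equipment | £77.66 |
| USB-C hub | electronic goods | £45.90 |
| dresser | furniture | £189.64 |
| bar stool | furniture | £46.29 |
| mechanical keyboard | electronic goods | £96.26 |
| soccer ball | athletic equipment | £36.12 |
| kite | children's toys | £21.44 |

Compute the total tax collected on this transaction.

Fishing rod £192.48: athletic equipment → 9.25% → £17.8044
Bike helmet £77.66: athletic equipment → 9.25% → £7.18355
USB-C hub £45.90: electronic goods → 9.25% → £4.24575
Dresser £189.64: furniture, £50.00 or more → 10% → £18.964
Bar stool £46.29: furniture, under £50.00 → 0% → £0.00
Mechanical keyboard £96.26: electronic goods → 9.25% → £8.90405
Soccer ball £36.12: athletic equipment → 9.25% → £3.3411
Kite £21.44: children's toys → 7.5% → £1.608
Unrounded tax sum = £62.05085 → £62.05

£62.05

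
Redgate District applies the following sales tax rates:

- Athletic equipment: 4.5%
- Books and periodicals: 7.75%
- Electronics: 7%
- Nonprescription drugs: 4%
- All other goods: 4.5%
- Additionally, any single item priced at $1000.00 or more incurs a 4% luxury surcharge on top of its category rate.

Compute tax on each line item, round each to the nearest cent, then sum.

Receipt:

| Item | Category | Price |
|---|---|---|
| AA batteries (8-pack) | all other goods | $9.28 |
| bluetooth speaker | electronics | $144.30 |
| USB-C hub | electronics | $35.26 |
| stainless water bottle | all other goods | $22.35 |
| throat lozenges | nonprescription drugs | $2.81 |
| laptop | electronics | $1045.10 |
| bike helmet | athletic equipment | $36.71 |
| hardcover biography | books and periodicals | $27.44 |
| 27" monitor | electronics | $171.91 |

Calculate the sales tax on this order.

AA batteries (8-pack) $9.28: all other goods → 4.5% → $0.42
Bluetooth speaker $144.30: electronics → 7% → $10.10
USB-C hub $35.26: electronics → 7% → $2.47
Stainless water bottle $22.35: all other goods → 4.5% → $1.01
Throat lozenges $2.81: nonprescription drugs → 4% → $0.11
Laptop $1045.10: electronics → 7% + 4% surcharge = 11% → $114.96
Bike helmet $36.71: athletic equipment → 4.5% → $1.65
Hardcover biography $27.44: books and periodicals → 7.75% → $2.13
27" monitor $171.91: electronics → 7% → $12.03
Total tax = $0.42 + $10.10 + $2.47 + $1.01 + $0.11 + $114.96 + $1.65 + $2.13 + $12.03 = $144.88

$144.88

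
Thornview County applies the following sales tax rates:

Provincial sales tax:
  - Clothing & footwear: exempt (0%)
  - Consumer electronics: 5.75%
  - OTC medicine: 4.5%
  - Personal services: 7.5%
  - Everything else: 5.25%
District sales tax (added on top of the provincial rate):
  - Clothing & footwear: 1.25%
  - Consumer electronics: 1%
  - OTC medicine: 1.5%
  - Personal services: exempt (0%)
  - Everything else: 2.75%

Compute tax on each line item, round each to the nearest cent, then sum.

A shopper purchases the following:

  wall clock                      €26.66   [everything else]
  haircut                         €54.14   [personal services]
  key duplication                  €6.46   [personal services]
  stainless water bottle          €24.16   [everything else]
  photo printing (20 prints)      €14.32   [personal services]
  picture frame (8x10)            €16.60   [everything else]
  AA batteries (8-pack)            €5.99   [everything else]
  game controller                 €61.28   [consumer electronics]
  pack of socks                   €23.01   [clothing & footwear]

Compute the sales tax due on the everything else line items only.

€5.87

Wall clock €26.66: everything else → 5.25% + 2.75% district = 8% → €2.13
Stainless water bottle €24.16: everything else → 5.25% + 2.75% district = 8% → €1.93
Picture frame (8x10) €16.60: everything else → 5.25% + 2.75% district = 8% → €1.33
AA batteries (8-pack) €5.99: everything else → 5.25% + 2.75% district = 8% → €0.48
Tax on everything else = €2.13 + €1.93 + €1.33 + €0.48 = €5.87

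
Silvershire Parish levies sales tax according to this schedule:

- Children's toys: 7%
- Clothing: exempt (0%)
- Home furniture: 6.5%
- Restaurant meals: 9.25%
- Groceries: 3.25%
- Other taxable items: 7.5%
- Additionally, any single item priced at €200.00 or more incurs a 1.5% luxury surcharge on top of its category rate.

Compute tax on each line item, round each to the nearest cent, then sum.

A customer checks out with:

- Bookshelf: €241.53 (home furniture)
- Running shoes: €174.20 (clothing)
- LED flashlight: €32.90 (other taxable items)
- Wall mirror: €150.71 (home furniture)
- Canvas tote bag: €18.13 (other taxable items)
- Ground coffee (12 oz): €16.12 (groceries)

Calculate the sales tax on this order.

Bookshelf €241.53: home furniture → 6.5% + 1.5% surcharge = 8% → €19.32
Running shoes €174.20: clothing → 0% → €0.00
LED flashlight €32.90: other taxable items → 7.5% → €2.47
Wall mirror €150.71: home furniture → 6.5% → €9.80
Canvas tote bag €18.13: other taxable items → 7.5% → €1.36
Ground coffee (12 oz) €16.12: groceries → 3.25% → €0.52
Total tax = €19.32 + €2.47 + €9.80 + €1.36 + €0.52 = €33.47

€33.47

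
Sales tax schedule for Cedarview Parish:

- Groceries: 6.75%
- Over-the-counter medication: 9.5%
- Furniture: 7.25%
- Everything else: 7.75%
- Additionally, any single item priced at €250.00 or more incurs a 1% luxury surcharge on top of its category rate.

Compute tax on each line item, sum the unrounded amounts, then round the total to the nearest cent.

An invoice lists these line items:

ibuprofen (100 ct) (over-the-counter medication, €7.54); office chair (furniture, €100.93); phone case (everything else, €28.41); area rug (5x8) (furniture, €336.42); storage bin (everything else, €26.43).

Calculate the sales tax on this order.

Ibuprofen (100 ct) €7.54: over-the-counter medication → 9.5% → €0.7163
Office chair €100.93: furniture → 7.25% → €7.317425
Phone case €28.41: everything else → 7.75% → €2.201775
Area rug (5x8) €336.42: furniture → 7.25% + 1% surcharge = 8.25% → €27.75465
Storage bin €26.43: everything else → 7.75% → €2.048325
Unrounded tax sum = €40.038475 → €40.04

€40.04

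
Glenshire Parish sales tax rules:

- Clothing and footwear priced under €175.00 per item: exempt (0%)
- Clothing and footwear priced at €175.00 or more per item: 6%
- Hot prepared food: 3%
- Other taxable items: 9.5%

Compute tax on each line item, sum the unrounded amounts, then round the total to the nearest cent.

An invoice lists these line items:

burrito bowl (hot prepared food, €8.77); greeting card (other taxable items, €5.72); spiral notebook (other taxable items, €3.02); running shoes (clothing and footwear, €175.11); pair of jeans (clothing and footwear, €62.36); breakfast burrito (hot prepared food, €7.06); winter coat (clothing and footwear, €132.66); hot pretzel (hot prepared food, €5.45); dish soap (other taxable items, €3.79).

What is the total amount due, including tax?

€416.28

Burrito bowl €8.77: hot prepared food → 3% → €0.2631
Greeting card €5.72: other taxable items → 9.5% → €0.5434
Spiral notebook €3.02: other taxable items → 9.5% → €0.2869
Running shoes €175.11: clothing and footwear, €175.00 or more → 6% → €10.5066
Pair of jeans €62.36: clothing and footwear, under €175.00 → 0% → €0.00
Breakfast burrito €7.06: hot prepared food → 3% → €0.2118
Winter coat €132.66: clothing and footwear, under €175.00 → 0% → €0.00
Hot pretzel €5.45: hot prepared food → 3% → €0.1635
Dish soap €3.79: other taxable items → 9.5% → €0.36005
Subtotal = €403.94; unrounded tax = €12.33535 → €12.34; total due = €416.28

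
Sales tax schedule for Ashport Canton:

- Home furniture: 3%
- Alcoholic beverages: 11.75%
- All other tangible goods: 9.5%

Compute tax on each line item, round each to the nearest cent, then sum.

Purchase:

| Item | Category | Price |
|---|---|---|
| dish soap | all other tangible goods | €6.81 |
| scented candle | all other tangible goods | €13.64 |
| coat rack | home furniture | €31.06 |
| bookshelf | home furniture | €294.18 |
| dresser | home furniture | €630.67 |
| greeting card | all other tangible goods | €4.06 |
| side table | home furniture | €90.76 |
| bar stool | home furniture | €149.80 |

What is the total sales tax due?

€38.23

Dish soap €6.81: all other tangible goods → 9.5% → €0.65
Scented candle €13.64: all other tangible goods → 9.5% → €1.30
Coat rack €31.06: home furniture → 3% → €0.93
Bookshelf €294.18: home furniture → 3% → €8.83
Dresser €630.67: home furniture → 3% → €18.92
Greeting card €4.06: all other tangible goods → 9.5% → €0.39
Side table €90.76: home furniture → 3% → €2.72
Bar stool €149.80: home furniture → 3% → €4.49
Total tax = €0.65 + €1.30 + €0.93 + €8.83 + €18.92 + €0.39 + €2.72 + €4.49 = €38.23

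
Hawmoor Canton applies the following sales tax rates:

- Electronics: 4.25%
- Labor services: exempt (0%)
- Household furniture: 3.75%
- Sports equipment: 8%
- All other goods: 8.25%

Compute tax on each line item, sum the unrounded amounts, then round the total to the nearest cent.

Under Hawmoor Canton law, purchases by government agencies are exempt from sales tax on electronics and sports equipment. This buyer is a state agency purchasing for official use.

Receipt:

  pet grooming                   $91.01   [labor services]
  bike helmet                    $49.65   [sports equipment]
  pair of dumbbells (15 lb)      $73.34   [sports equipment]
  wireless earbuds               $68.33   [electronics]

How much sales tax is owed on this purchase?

Pet grooming $91.01: labor services → 0% → $0.00
Bike helmet $49.65: sports equipment, buyer-exempt → 0% → $0.00
Pair of dumbbells (15 lb) $73.34: sports equipment, buyer-exempt → 0% → $0.00
Wireless earbuds $68.33: electronics, buyer-exempt → 0% → $0.00
Unrounded tax sum = $0.00 → $0.00

$0.00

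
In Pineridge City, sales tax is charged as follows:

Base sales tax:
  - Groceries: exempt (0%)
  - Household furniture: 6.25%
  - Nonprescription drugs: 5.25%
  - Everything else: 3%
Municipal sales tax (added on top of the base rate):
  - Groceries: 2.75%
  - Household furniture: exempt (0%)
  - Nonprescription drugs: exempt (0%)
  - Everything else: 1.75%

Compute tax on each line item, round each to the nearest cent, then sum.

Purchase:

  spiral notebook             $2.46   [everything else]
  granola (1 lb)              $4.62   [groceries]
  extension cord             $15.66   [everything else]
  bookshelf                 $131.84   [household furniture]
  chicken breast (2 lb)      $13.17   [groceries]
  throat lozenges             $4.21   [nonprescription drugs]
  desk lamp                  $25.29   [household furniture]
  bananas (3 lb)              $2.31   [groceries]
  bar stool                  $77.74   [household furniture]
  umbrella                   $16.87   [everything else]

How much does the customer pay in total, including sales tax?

$311.28

Spiral notebook $2.46: everything else → 3% + 1.75% municipal = 4.75% → $0.12
Granola (1 lb) $4.62: groceries → 0% + 2.75% municipal = 2.75% → $0.13
Extension cord $15.66: everything else → 3% + 1.75% municipal = 4.75% → $0.74
Bookshelf $131.84: household furniture → 6.25% + 0% municipal = 6.25% → $8.24
Chicken breast (2 lb) $13.17: groceries → 0% + 2.75% municipal = 2.75% → $0.36
Throat lozenges $4.21: nonprescription drugs → 5.25% + 0% municipal = 5.25% → $0.22
Desk lamp $25.29: household furniture → 6.25% + 0% municipal = 6.25% → $1.58
Bananas (3 lb) $2.31: groceries → 0% + 2.75% municipal = 2.75% → $0.06
Bar stool $77.74: household furniture → 6.25% + 0% municipal = 6.25% → $4.86
Umbrella $16.87: everything else → 3% + 1.75% municipal = 4.75% → $0.80
Subtotal = $294.17; tax = $17.11; total due = $311.28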